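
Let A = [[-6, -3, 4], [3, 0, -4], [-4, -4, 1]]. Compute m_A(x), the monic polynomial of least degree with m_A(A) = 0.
m_A(x) = (x - 1)(x + 3)^2

The characteristic polynomial factors as (x - 1)(x + 3)^2. The minimal polynomial is ∏(x - λ)^{k_λ} where k_λ is the size of the largest Jordan block at λ.

For λ = -3: rank(A + 3I) = 2, and the largest Jordan block has size 2 (the smallest k with rank((A + 3I)^k) = rank((A + 3I)^(k+1))).
For λ = 1: rank(A - I) = 2, and the largest Jordan block has size 1 (the smallest k with rank((A - I)^k) = rank((A - I)^(k+1))).

So m_A(x) = (x - 1)(x + 3)^2.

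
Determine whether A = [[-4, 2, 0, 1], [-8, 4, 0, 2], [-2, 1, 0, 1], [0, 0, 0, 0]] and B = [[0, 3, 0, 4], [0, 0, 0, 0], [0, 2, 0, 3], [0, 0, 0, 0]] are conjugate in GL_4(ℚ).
Two matrices over a field are similar if and only if they have the same invariant factors.

Both A and B have characteristic polynomial x^4 and minimal polynomial x^2. Computing further, both have invariant factors x^2, x^2. Hence A and B are similar.

Yes.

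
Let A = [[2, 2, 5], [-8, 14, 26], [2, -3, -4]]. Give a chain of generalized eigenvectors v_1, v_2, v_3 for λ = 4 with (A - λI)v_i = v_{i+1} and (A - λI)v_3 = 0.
v_1 = [[0, 5, -2]]^T, v_2 = [[0, -2, 1]]^T, v_3 = [[1, 6, -2]]^T

We seek v_1 ∈ ker((A - 4I)^3) \ ker((A - 4I)^2), then set v_{i+1} = (A - 4I) v_i.

One such chain is v_1 = [[0, 5, -2]]^T, v_2 = [[0, -2, 1]]^T, v_3 = [[1, 6, -2]]^T. Check: (A - 4I) v_3 = [[0, 0, 0]]^T = 0.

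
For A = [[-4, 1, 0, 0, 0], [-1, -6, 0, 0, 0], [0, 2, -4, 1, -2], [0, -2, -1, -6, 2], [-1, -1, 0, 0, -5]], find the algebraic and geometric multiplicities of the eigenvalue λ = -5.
The characteristic polynomial is (x + 5)^5, so the factor x + 5 appears with exponent 5: the algebraic multiplicity is 5.

rank(A + 5I) = 2, so the eigenspace has dimension 5 - 2 = 3: the geometric multiplicity is 3.

Since 3 < 5, A is not diagonalizable.

algebraic multiplicity 5, geometric multiplicity 3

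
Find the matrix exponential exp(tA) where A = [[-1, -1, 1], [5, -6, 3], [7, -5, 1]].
A has Jordan form J = [[-2, 1, 0], [0, -2, 1], [0, 0, -2]] with A = PJP^{-1}, so e^{tA} = P e^{tJ} P^{-1}.

For a Jordan block J_k(λ), e^{tJ_k(λ)} = e^{λt} · (I + tN + t^2 N^2/2! + ... + t^{k-1} N^{k-1}/(k-1)!) where N is the nilpotent superdiagonal part.

Assembling the blocks and conjugating back gives the entries of e^{tA} as shown above.

e^{tA} = [[(3*t^2/2 + t + 1)*e^{-2*t}, -t*(t + 1)*e^{-2*t}, t*(t + 2)*e^{-2*t}/2], [t*(3*t + 5)*e^{-2*t}, (-2*t^2 - 4*t + 1)*e^{-2*t}, t*(t + 3)*e^{-2*t}], [t*(3*t + 14)*e^{-2*t}/2, t*(-t - 5)*e^{-2*t}, (t^2 + 6*t + 2)*e^{-2*t}/2]]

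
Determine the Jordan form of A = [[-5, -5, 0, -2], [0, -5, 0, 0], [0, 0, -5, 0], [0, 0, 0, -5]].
The characteristic polynomial is det(xI - A) = (x + 5)^4, so the eigenvalues are -5 (algebraic multiplicity 4).

For λ = -5: rank(A + 5I) = 1, rank((A + 5I)^2) = 0. The eigenspace has dimension 4 - 1 = 3, so there are 3 Jordan blocks; the rank sequence gives block sizes [2, 1, 1].

Assembling the blocks gives the Jordan form J above.

J = [[-5, 1, 0, 0], [0, -5, 0, 0], [0, 0, -5, 0], [0, 0, 0, -5]]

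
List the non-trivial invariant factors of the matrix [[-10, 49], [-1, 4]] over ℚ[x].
(x + 3)^2

The Jordan structure of A has elementary divisors (x + 3)^2. Arranging the block sizes at each eigenvalue in decreasing order and taking row products gives the invariant factors.

Invariant factors (smallest first, each dividing the next): (x + 3)^2.

Check: the last factor (x + 3)^2 is the minimal polynomial, and the product (x + 3)^2 is the characteristic polynomial.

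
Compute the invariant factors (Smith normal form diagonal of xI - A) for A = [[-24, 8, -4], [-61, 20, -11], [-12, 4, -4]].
The Jordan structure of A has elementary divisors (x + 4), (x + 2)^2. Arranging the block sizes at each eigenvalue in decreasing order and taking row products gives the invariant factors.

Invariant factors (smallest first, each dividing the next): (x + 2)^2(x + 4).

Check: the last factor (x + 2)^2(x + 4) is the minimal polynomial, and the product (x + 2)^2(x + 4) is the characteristic polynomial.

(x + 2)^2(x + 4)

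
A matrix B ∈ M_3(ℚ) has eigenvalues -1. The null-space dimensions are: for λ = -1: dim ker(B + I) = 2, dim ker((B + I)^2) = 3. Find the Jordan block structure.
λ = -1: successive nullity increments [2, 1] count blocks of size ≥ k; block sizes are [2, 1].

Jordan blocks: (-1, 2), (-1, 1)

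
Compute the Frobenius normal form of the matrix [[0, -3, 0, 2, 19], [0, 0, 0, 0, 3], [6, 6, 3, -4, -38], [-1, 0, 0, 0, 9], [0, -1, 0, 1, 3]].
R = [[3, 0, 0, 0, 0], [0, 0, 0, 0, 3], [0, 1, 0, 0, -13], [0, 0, 1, 0, 4], [0, 0, 0, 1, 3]]

The invariant factors of A (the non-unit diagonal entries of the Smith normal form of xI - A over ℚ[x]) are x - 3, (x - 3)(x^3 - 4x + 1), each dividing the next. The characteristic polynomial is their product, (x - 3)^2(x^3 - 4x + 1).

The rational canonical form is the block-diagonal matrix of companion matrices C(f_i):
R = [[3, 0, 0, 0, 0], [0, 0, 0, 0, 3], [0, 1, 0, 0, -13], [0, 0, 1, 0, 4], [0, 0, 0, 1, 3]].

Note the characteristic polynomial does not split into linear factors over ℚ, so A has no Jordan form over ℚ; the rational canonical form exists over any field.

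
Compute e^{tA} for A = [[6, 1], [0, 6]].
A has Jordan form J = [[6, 1], [0, 6]] with A = PJP^{-1}, so e^{tA} = P e^{tJ} P^{-1}.

For a Jordan block J_k(λ), e^{tJ_k(λ)} = e^{λt} · (I + tN + t^2 N^2/2! + ... + t^{k-1} N^{k-1}/(k-1)!) where N is the nilpotent superdiagonal part.

Assembling the blocks and conjugating back gives the entries of e^{tA} as shown above.

e^{tA} = [[e^{6*t}, t*e^{6*t}], [0, e^{6*t}]]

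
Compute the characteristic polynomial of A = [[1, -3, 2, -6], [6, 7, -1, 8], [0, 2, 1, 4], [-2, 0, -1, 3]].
χ_A(x) = (x - 3)^4

xI - A = [[x - 1, 3, -2, 6], [-6, x - 7, 1, -8], [0, -2, x - 1, -4], [2, 0, 1, x - 3]].

Expanding det(xI - A) along the first row:
det(xI - A) = + (x - 1)·det([[x - 7, 1, -8], [-2, x - 1, -4], [0, 1, x - 3]]) - (3)·det([[-6, 1, -8], [0, x - 1, -4], [2, 1, x - 3]]) + (-2)·det([[-6, x - 7, -8], [0, -2, -4], [2, 0, x - 3]]) - (6)·det([[-6, x - 7, 1], [0, -2, x - 1], [2, 0, 1]]).

Evaluating gives χ_A(x) = x^4 - 12x^3 + 54x^2 - 108x + 81 = (x - 3)^4.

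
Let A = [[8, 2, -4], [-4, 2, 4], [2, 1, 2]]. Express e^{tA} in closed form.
e^{tA} = [[(4*t + 1)*e^{4*t}, 2*t*e^{4*t}, -4*t*e^{4*t}], [-4*t*e^{4*t}, (1 - 2*t)*e^{4*t}, 4*t*e^{4*t}], [2*t*e^{4*t}, t*e^{4*t}, (1 - 2*t)*e^{4*t}]]

A has Jordan form J = [[4, 1, 0], [0, 4, 0], [0, 0, 4]] with A = PJP^{-1}, so e^{tA} = P e^{tJ} P^{-1}.

For a Jordan block J_k(λ), e^{tJ_k(λ)} = e^{λt} · (I + tN + t^2 N^2/2! + ... + t^{k-1} N^{k-1}/(k-1)!) where N is the nilpotent superdiagonal part.

Assembling the blocks and conjugating back gives the entries of e^{tA} as shown above.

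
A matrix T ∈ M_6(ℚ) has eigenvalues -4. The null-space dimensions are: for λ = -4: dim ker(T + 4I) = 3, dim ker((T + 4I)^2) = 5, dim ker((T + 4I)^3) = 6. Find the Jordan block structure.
Jordan blocks: (-4, 3), (-4, 2), (-4, 1)

λ = -4: successive nullity increments [3, 2, 1] count blocks of size ≥ k; block sizes are [3, 2, 1].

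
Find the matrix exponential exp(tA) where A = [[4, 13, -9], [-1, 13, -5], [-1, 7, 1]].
A has Jordan form J = [[6, 1, 0], [0, 6, 1], [0, 0, 6]] with A = PJP^{-1}, so e^{tA} = P e^{tJ} P^{-1}.

For a Jordan block J_k(λ), e^{tJ_k(λ)} = e^{λt} · (I + tN + t^2 N^2/2! + ... + t^{k-1} N^{k-1}/(k-1)!) where N is the nilpotent superdiagonal part.

Assembling the blocks and conjugating back gives the entries of e^{tA} as shown above.

e^{tA} = [[(1 - 2*t)*e^{6*t}, t*(t + 13)*e^{6*t}, t*(-t - 9)*e^{6*t}], [-t*e^{6*t}, (t^2 + 14*t + 2)*e^{6*t}/2, t*(-t - 10)*e^{6*t}/2], [-t*e^{6*t}, t*(t + 14)*e^{6*t}/2, (-t^2 - 10*t + 2)*e^{6*t}/2]]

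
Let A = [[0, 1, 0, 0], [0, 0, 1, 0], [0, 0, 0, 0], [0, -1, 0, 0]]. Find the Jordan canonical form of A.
The characteristic polynomial is det(xI - A) = x^4, so the eigenvalues are 0 (algebraic multiplicity 4).

For λ = 0: rank(A) = 2, rank(A^2) = 1, rank(A^3) = 0. The eigenspace has dimension 4 - 2 = 2, so there are 2 Jordan blocks; the rank sequence gives block sizes [3, 1].

Assembling the blocks gives the Jordan form J above.

J = [[0, 1, 0, 0], [0, 0, 1, 0], [0, 0, 0, 0], [0, 0, 0, 0]]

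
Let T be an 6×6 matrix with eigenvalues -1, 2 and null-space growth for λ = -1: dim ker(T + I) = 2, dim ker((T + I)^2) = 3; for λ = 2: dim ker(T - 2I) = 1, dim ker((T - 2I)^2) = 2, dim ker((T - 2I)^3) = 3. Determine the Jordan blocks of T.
λ = -1: successive nullity increments [2, 1] count blocks of size ≥ k; block sizes are [2, 1].
λ = 2: successive nullity increments [1, 1, 1] count blocks of size ≥ k; block sizes are [3].

Jordan blocks: (-1, 2), (-1, 1), (2, 3)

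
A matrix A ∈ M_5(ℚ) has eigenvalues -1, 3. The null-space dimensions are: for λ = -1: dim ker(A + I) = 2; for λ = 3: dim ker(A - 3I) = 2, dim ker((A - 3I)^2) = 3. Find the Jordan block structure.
λ = -1: successive nullity increments [2] count blocks of size ≥ k; block sizes are [1, 1].
λ = 3: successive nullity increments [2, 1] count blocks of size ≥ k; block sizes are [2, 1].

Jordan blocks: (-1, 1), (-1, 1), (3, 2), (3, 1)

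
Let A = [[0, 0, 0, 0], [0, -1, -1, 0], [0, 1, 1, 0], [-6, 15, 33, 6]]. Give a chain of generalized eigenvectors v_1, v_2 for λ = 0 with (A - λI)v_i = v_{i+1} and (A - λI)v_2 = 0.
v_1 = [[-1, 2, -1, -1]]^T, v_2 = [[0, -1, 1, -3]]^T

We seek v_1 ∈ ker(A^2) \ ker(A), then set v_{i+1} = A v_i.

One such chain is v_1 = [[-1, 2, -1, -1]]^T, v_2 = [[0, -1, 1, -3]]^T. Check: A v_2 = [[0, 0, 0, 0]]^T = 0.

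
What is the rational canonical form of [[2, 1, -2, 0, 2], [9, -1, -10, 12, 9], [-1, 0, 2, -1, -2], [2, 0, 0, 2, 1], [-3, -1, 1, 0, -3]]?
The invariant factors of A (the non-unit diagonal entries of the Smith normal form of xI - A over ℚ[x]) are (x - 3)(x + 1)(x^3 + 3), each dividing the next. The characteristic polynomial is their product, (x - 3)(x + 1)(x^3 + 3).

The rational canonical form is the block-diagonal matrix of companion matrices C(f_i):
R = [[0, 0, 0, 0, 9], [1, 0, 0, 0, 6], [0, 1, 0, 0, -3], [0, 0, 1, 0, 3], [0, 0, 0, 1, 2]].

Note the characteristic polynomial does not split into linear factors over ℚ, so A has no Jordan form over ℚ; the rational canonical form exists over any field.

R = [[0, 0, 0, 0, 9], [1, 0, 0, 0, 6], [0, 1, 0, 0, -3], [0, 0, 1, 0, 3], [0, 0, 0, 1, 2]]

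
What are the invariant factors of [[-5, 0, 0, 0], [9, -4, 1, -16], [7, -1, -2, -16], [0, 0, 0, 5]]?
The Jordan structure of A has elementary divisors (x + 5), (x + 3)^2, (x - 5). Arranging the block sizes at each eigenvalue in decreasing order and taking row products gives the invariant factors.

Invariant factors (smallest first, each dividing the next): (x - 5)(x + 3)^2(x + 5).

Check: the last factor (x - 5)(x + 3)^2(x + 5) is the minimal polynomial, and the product (x - 5)(x + 3)^2(x + 5) is the characteristic polynomial.

(x - 5)(x + 3)^2(x + 5)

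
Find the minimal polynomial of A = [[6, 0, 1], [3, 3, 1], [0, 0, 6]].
The characteristic polynomial factors as (x - 6)^2(x - 3). The minimal polynomial is ∏(x - λ)^{k_λ} where k_λ is the size of the largest Jordan block at λ.

For λ = 3: rank(A - 3I) = 2, and the largest Jordan block has size 1 (the smallest k with rank((A - 3I)^k) = rank((A - 3I)^(k+1))).
For λ = 6: rank(A - 6I) = 2, and the largest Jordan block has size 2 (the smallest k with rank((A - 6I)^k) = rank((A - 6I)^(k+1))).

So m_A(x) = (x - 6)^2(x - 3).

m_A(x) = (x - 6)^2(x - 3)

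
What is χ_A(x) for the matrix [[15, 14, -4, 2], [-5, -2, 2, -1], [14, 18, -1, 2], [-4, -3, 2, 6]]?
χ_A(x) = (x - 5)^3(x - 3)

xI - A = [[x - 15, -14, 4, -2], [5, x + 2, -2, 1], [-14, -18, x + 1, -2], [4, 3, -2, x - 6]].

Expanding det(xI - A) along the first row:
det(xI - A) = + (x - 15)·det([[x + 2, -2, 1], [-18, x + 1, -2], [3, -2, x - 6]]) - (-14)·det([[5, -2, 1], [-14, x + 1, -2], [4, -2, x - 6]]) + (4)·det([[5, x + 2, 1], [-14, -18, -2], [4, 3, x - 6]]) - (-2)·det([[5, x + 2, -2], [-14, -18, x + 1], [4, 3, -2]]).

Evaluating gives χ_A(x) = x^4 - 18x^3 + 120x^2 - 350x + 375 = (x - 5)^3(x - 3).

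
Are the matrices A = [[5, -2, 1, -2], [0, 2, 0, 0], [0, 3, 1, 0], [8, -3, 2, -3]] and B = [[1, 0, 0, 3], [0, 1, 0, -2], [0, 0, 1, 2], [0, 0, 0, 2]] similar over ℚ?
Both have characteristic polynomial (x - 2)(x - 1)^3, but the minimal polynomial of A is (x - 2)(x - 1)^2 while the minimal polynomial of B is (x - 2)(x - 1). The minimal polynomial is a similarity invariant, so A and B are not similar.

No.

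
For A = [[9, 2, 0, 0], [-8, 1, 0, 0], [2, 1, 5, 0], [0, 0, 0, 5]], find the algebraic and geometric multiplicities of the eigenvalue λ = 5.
algebraic multiplicity 4, geometric multiplicity 3

The characteristic polynomial is (x - 5)^4, so the factor x - 5 appears with exponent 4: the algebraic multiplicity is 4.

rank(A - 5I) = 1, so the eigenspace has dimension 4 - 1 = 3: the geometric multiplicity is 3.

Since 3 < 4, A is not diagonalizable.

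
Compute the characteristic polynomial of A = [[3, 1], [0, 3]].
χ_A(x) = (x - 3)^2

xI - A = [[x - 3, -1], [0, x - 3]].

Expanding det(xI - A) along the first row:
det(xI - A) = + (x - 3)·det([[x - 3]]) - (-1)·det([[0]]).

Evaluating gives χ_A(x) = x^2 - 6x + 9 = (x - 3)^2.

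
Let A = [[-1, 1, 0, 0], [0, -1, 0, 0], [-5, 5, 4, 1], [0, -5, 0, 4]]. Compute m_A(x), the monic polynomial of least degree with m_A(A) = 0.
m_A(x) = (x - 4)^2(x + 1)^2

The characteristic polynomial factors as (x - 4)^2(x + 1)^2. The minimal polynomial is ∏(x - λ)^{k_λ} where k_λ is the size of the largest Jordan block at λ.

For λ = -1: rank(A + I) = 3, and the largest Jordan block has size 2 (the smallest k with rank((A + I)^k) = rank((A + I)^(k+1))).
For λ = 4: rank(A - 4I) = 3, and the largest Jordan block has size 2 (the smallest k with rank((A - 4I)^k) = rank((A - 4I)^(k+1))).

So m_A(x) = (x - 4)^2(x + 1)^2.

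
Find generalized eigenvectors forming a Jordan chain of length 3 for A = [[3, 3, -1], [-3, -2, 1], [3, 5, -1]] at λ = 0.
We seek v_1 ∈ ker(A^3) \ ker(A^2), then set v_{i+1} = A v_i.

One such chain is v_1 = [[0, 0, 1]]^T, v_2 = [[-1, 1, -1]]^T, v_3 = [[1, 0, 3]]^T. Check: A v_3 = [[0, 0, 0]]^T = 0.

v_1 = [[0, 0, 1]]^T, v_2 = [[-1, 1, -1]]^T, v_3 = [[1, 0, 3]]^T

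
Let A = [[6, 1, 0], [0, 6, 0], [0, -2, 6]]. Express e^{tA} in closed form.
A has Jordan form J = [[6, 1, 0], [0, 6, 0], [0, 0, 6]] with A = PJP^{-1}, so e^{tA} = P e^{tJ} P^{-1}.

For a Jordan block J_k(λ), e^{tJ_k(λ)} = e^{λt} · (I + tN + t^2 N^2/2! + ... + t^{k-1} N^{k-1}/(k-1)!) where N is the nilpotent superdiagonal part.

Assembling the blocks and conjugating back gives the entries of e^{tA} as shown above.

e^{tA} = [[e^{6*t}, t*e^{6*t}, 0], [0, e^{6*t}, 0], [0, -2*t*e^{6*t}, e^{6*t}]]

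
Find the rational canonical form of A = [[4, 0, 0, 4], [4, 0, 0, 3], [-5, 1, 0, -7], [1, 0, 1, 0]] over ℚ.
R = [[0, 0, 0, 4], [1, 0, 0, 11], [0, 1, 0, -3], [0, 0, 1, 4]]

The invariant factors of A (the non-unit diagonal entries of the Smith normal form of xI - A over ℚ[x]) are (x - 4)(x^3 + 3x + 1), each dividing the next. The characteristic polynomial is their product, (x - 4)(x^3 + 3x + 1).

The rational canonical form is the block-diagonal matrix of companion matrices C(f_i):
R = [[0, 0, 0, 4], [1, 0, 0, 11], [0, 1, 0, -3], [0, 0, 1, 4]].

Note the characteristic polynomial does not split into linear factors over ℚ, so A has no Jordan form over ℚ; the rational canonical form exists over any field.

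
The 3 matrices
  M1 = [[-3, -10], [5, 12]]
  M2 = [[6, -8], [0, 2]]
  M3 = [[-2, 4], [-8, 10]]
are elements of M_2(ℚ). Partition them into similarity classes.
2 classes: {M1}, {M2, M3}

Characteristic polynomials: χ_{M1} = (x - 7)(x - 2), χ_{M2} = (x - 6)(x - 2), χ_{M3} = (x - 6)(x - 2).

{M1}: invariant factors (x - 7)(x - 2).

{M2, M3}: invariant factors (x - 6)(x - 2).

Matrices are similar if and only if their invariant-factor lists agree; the partition into similarity classes is {M1}, {M2, M3}.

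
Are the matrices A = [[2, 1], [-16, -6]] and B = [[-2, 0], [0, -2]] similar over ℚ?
No.

Both have characteristic polynomial (x + 2)^2, but the minimal polynomial of A is (x + 2)^2 while the minimal polynomial of B is x + 2. The minimal polynomial is a similarity invariant, so A and B are not similar.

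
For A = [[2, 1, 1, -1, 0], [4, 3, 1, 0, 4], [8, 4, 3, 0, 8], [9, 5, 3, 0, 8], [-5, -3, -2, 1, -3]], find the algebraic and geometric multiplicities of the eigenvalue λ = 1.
algebraic multiplicity 5, geometric multiplicity 3

The characteristic polynomial is (x - 1)^5, so the factor x - 1 appears with exponent 5: the algebraic multiplicity is 5.

rank(A - I) = 2, so the eigenspace has dimension 5 - 2 = 3: the geometric multiplicity is 3.

Since 3 < 5, A is not diagonalizable.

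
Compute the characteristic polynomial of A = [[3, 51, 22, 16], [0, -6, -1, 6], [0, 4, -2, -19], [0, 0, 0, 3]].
xI - A = [[x - 3, -51, -22, -16], [0, x + 6, 1, -6], [0, -4, x + 2, 19], [0, 0, 0, x - 3]].

Expanding det(xI - A) along the first row:
det(xI - A) = + (x - 3)·det([[x + 6, 1, -6], [-4, x + 2, 19], [0, 0, x - 3]]) - (-51)·det([[0, 1, -6], [0, x + 2, 19], [0, 0, x - 3]]) + (-22)·det([[0, x + 6, -6], [0, -4, 19], [0, 0, x - 3]]) - (-16)·det([[0, x + 6, 1], [0, -4, x + 2], [0, 0, 0]]).

Evaluating gives χ_A(x) = x^4 + 2x^3 - 23x^2 - 24x + 144 = (x - 3)^2(x + 4)^2.

χ_A(x) = (x - 3)^2(x + 4)^2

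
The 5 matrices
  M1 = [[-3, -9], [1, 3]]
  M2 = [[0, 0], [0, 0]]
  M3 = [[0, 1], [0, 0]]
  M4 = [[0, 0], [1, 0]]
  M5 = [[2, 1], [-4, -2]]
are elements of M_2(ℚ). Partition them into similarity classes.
2 classes: {M1, M3, M4, M5}, {M2}

Characteristic polynomials: χ_{M1} = x^2, χ_{M2} = x^2, χ_{M3} = x^2, χ_{M4} = x^2, χ_{M5} = x^2.

{M1, M3, M4, M5}: invariant factors x^2.

{M2}: invariant factors x, x.

Matrices are similar if and only if their invariant-factor lists agree; the partition into similarity classes is {M1, M3, M4, M5}, {M2}.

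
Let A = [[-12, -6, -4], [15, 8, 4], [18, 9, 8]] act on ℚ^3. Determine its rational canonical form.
The invariant factors of A (the non-unit diagonal entries of the Smith normal form of xI - A over ℚ[x]) are (x - 2)(x^2 - 2x - 6), each dividing the next. The characteristic polynomial is their product, (x - 2)(x^2 - 2x - 6).

The rational canonical form is the block-diagonal matrix of companion matrices C(f_i):
R = [[0, 0, -12], [1, 0, 2], [0, 1, 4]].

Note the characteristic polynomial does not split into linear factors over ℚ, so A has no Jordan form over ℚ; the rational canonical form exists over any field.

R = [[0, 0, -12], [1, 0, 2], [0, 1, 4]]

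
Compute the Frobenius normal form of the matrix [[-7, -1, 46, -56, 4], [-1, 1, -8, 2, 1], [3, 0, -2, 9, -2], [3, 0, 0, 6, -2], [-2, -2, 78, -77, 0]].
The invariant factors of A (the non-unit diagonal entries of the Smith normal form of xI - A over ℚ[x]) are (x - 1)^2(x + 4)(x^2 + 5), each dividing the next. The characteristic polynomial is their product, (x - 1)^2(x + 4)(x^2 + 5).

The rational canonical form is the block-diagonal matrix of companion matrices C(f_i):
R = [[0, 0, 0, 0, -20], [1, 0, 0, 0, 35], [0, 1, 0, 0, -14], [0, 0, 1, 0, 2], [0, 0, 0, 1, -2]].

Note the characteristic polynomial does not split into linear factors over ℚ, so A has no Jordan form over ℚ; the rational canonical form exists over any field.

R = [[0, 0, 0, 0, -20], [1, 0, 0, 0, 35], [0, 1, 0, 0, -14], [0, 0, 1, 0, 2], [0, 0, 0, 1, -2]]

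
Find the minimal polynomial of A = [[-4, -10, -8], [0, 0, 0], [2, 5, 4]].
The characteristic polynomial factors as x^3. The minimal polynomial is ∏(x - λ)^{k_λ} where k_λ is the size of the largest Jordan block at λ.

For λ = 0: rank(A) = 1, and the largest Jordan block has size 2 (the smallest k with rank(A^k) = rank(A^(k+1))).

So m_A(x) = x^2.

m_A(x) = x^2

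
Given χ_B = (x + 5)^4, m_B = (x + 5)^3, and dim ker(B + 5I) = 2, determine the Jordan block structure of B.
λ = -5: algebraic multiplicity 4 (exponent in χ_B), largest block size 3 (exponent in m_B), 2 blocks (geometric multiplicity). These force block sizes [3, 1].

Jordan blocks: (-5, 3), (-5, 1)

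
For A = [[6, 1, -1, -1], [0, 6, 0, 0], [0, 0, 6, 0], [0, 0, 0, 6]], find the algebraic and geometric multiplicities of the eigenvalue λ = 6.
algebraic multiplicity 4, geometric multiplicity 3

The characteristic polynomial is (x - 6)^4, so the factor x - 6 appears with exponent 4: the algebraic multiplicity is 4.

rank(A - 6I) = 1, so the eigenspace has dimension 4 - 1 = 3: the geometric multiplicity is 3.

Since 3 < 4, A is not diagonalizable.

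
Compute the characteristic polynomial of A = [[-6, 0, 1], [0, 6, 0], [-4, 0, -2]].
xI - A = [[x + 6, 0, -1], [0, x - 6, 0], [4, 0, x + 2]].

Expanding det(xI - A) along the first row:
det(xI - A) = + (x + 6)·det([[x - 6, 0], [0, x + 2]]) - (0)·det([[0, 0], [4, x + 2]]) + (-1)·det([[0, x - 6], [4, 0]]).

Evaluating gives χ_A(x) = x^3 + 2x^2 - 32x - 96 = (x - 6)(x + 4)^2.

χ_A(x) = (x - 6)(x + 4)^2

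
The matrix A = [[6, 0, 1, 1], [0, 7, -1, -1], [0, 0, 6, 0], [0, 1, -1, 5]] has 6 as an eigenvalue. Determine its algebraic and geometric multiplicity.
The characteristic polynomial is (x - 6)^4, so the factor x - 6 appears with exponent 4: the algebraic multiplicity is 4.

rank(A - 6I) = 2, so the eigenspace has dimension 4 - 2 = 2: the geometric multiplicity is 2.

Since 2 < 4, A is not diagonalizable.

algebraic multiplicity 4, geometric multiplicity 2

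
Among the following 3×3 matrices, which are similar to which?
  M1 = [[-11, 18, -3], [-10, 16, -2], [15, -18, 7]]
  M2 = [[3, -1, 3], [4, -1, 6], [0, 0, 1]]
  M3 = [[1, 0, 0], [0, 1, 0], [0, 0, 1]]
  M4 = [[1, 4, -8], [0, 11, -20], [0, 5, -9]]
Characteristic polynomials: χ_{M1} = (x - 4)^3, χ_{M2} = (x - 1)^3, χ_{M3} = (x - 1)^3, χ_{M4} = (x - 1)^3.

{M1}: invariant factors x - 4, (x - 4)^2.

{M2, M4}: invariant factors x - 1, (x - 1)^2.

{M3}: invariant factors x - 1, x - 1, x - 1.

Matrices are similar if and only if their invariant-factor lists agree; the partition into similarity classes is {M1}, {M2, M4}, {M3}.

3 classes: {M1}, {M2, M4}, {M3}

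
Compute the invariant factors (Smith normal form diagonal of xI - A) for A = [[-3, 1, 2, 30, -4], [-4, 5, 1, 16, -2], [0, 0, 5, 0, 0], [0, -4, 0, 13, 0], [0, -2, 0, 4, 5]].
x - 5, x - 5, (x - 5)^3

The Jordan structure of A has elementary divisors (x - 5)^3, (x - 5), (x - 5). Arranging the block sizes at each eigenvalue in decreasing order and taking row products gives the invariant factors.

Invariant factors (smallest first, each dividing the next): x - 5, x - 5, (x - 5)^3.

Check: the last factor (x - 5)^3 is the minimal polynomial, and the product (x - 5)^5 is the characteristic polynomial.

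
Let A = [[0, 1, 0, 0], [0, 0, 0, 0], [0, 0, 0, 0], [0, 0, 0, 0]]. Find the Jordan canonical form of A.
J = [[0, 1, 0, 0], [0, 0, 0, 0], [0, 0, 0, 0], [0, 0, 0, 0]]

The characteristic polynomial is det(xI - A) = x^4, so the eigenvalues are 0 (algebraic multiplicity 4).

For λ = 0: rank(A) = 1, rank(A^2) = 0. The eigenspace has dimension 4 - 1 = 3, so there are 3 Jordan blocks; the rank sequence gives block sizes [2, 1, 1].

Assembling the blocks gives the Jordan form J above.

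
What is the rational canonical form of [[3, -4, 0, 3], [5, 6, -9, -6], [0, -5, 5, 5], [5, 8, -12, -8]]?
The invariant factors of A (the non-unit diagonal entries of the Smith normal form of xI - A over ℚ[x]) are x^2 - 3x + 5, x^2 - 3x + 5, each dividing the next. The characteristic polynomial is their product, (x^2 - 3x + 5)^2.

The rational canonical form is the block-diagonal matrix of companion matrices C(f_i):
R = [[0, -5, 0, 0], [1, 3, 0, 0], [0, 0, 0, -5], [0, 0, 1, 3]].

Note the characteristic polynomial does not split into linear factors over ℚ, so A has no Jordan form over ℚ; the rational canonical form exists over any field.

R = [[0, -5, 0, 0], [1, 3, 0, 0], [0, 0, 0, -5], [0, 0, 1, 3]]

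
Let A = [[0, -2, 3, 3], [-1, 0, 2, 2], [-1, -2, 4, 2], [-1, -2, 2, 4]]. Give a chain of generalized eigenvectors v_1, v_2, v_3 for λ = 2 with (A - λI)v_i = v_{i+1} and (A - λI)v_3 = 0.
We seek v_1 ∈ ker((A - 2I)^3) \ ker((A - 2I)^2), then set v_{i+1} = (A - 2I) v_i.

One such chain is v_1 = [[16, 9, 10, 9]]^T, v_2 = [[7, 4, 4, 4]]^T, v_3 = [[2, 1, 1, 1]]^T. Check: (A - 2I) v_3 = [[0, 0, 0, 0]]^T = 0.

v_1 = [[16, 9, 10, 9]]^T, v_2 = [[7, 4, 4, 4]]^T, v_3 = [[2, 1, 1, 1]]^T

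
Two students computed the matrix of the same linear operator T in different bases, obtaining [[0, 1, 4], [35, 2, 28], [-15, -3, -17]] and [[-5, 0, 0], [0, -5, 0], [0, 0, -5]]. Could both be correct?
No.

Both have characteristic polynomial (x + 5)^3, but the minimal polynomial of A is (x + 5)^2 while the minimal polynomial of B is x + 5. The minimal polynomial is a similarity invariant, so A and B are not similar.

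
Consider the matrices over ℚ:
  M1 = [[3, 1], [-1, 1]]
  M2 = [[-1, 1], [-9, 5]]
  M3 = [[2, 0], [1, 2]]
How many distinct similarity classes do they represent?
1 class: {M1, M2, M3}

Characteristic polynomials: χ_{M1} = (x - 2)^2, χ_{M2} = (x - 2)^2, χ_{M3} = (x - 2)^2.

{M1, M2, M3}: invariant factors (x - 2)^2.

Matrices are similar if and only if their invariant-factor lists agree; the partition into similarity classes is {M1, M2, M3}.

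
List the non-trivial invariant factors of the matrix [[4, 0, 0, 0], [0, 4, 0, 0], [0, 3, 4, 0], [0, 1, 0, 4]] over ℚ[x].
x - 4, x - 4, (x - 4)^2

The Jordan structure of A has elementary divisors (x - 4)^2, (x - 4), (x - 4). Arranging the block sizes at each eigenvalue in decreasing order and taking row products gives the invariant factors.

Invariant factors (smallest first, each dividing the next): x - 4, x - 4, (x - 4)^2.

Check: the last factor (x - 4)^2 is the minimal polynomial, and the product (x - 4)^4 is the characteristic polynomial.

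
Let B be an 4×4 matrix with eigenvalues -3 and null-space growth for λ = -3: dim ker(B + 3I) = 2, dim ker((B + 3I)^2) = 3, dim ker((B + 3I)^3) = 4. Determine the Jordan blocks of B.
λ = -3: successive nullity increments [2, 1, 1] count blocks of size ≥ k; block sizes are [3, 1].

Jordan blocks: (-3, 3), (-3, 1)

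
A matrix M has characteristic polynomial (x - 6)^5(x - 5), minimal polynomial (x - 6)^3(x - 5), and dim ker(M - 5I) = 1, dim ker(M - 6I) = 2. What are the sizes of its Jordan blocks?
Jordan blocks: (5, 1), (6, 3), (6, 2)

λ = 5: algebraic multiplicity 1 (exponent in χ_M), largest block size 1 (exponent in m_M), 1 block (geometric multiplicity). This forces block sizes [1].
λ = 6: algebraic multiplicity 5 (exponent in χ_M), largest block size 3 (exponent in m_M), 2 blocks (geometric multiplicity). These force block sizes [3, 2].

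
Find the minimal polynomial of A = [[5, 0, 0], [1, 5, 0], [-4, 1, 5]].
The characteristic polynomial factors as (x - 5)^3. The minimal polynomial is ∏(x - λ)^{k_λ} where k_λ is the size of the largest Jordan block at λ.

For λ = 5: rank(A - 5I) = 2, and the largest Jordan block has size 3 (the smallest k with rank((A - 5I)^k) = rank((A - 5I)^(k+1))).

So m_A(x) = (x - 5)^3.

m_A(x) = (x - 5)^3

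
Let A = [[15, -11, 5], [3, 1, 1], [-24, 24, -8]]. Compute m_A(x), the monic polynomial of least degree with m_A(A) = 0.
m_A(x) = x(x - 4)^2

The characteristic polynomial factors as x(x - 4)^2. The minimal polynomial is ∏(x - λ)^{k_λ} where k_λ is the size of the largest Jordan block at λ.

For λ = 0: rank(A) = 2, and the largest Jordan block has size 1 (the smallest k with rank(A^k) = rank(A^(k+1))).
For λ = 4: rank(A - 4I) = 2, and the largest Jordan block has size 2 (the smallest k with rank((A - 4I)^k) = rank((A - 4I)^(k+1))).

So m_A(x) = x(x - 4)^2.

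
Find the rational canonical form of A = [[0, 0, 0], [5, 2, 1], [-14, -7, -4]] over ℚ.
The invariant factors of A (the non-unit diagonal entries of the Smith normal form of xI - A over ℚ[x]) are x(x^2 + 2x - 1), each dividing the next. The characteristic polynomial is their product, x(x^2 + 2x - 1).

The rational canonical form is the block-diagonal matrix of companion matrices C(f_i):
R = [[0, 0, 0], [1, 0, 1], [0, 1, -2]].

Note the characteristic polynomial does not split into linear factors over ℚ, so A has no Jordan form over ℚ; the rational canonical form exists over any field.

R = [[0, 0, 0], [1, 0, 1], [0, 1, -2]]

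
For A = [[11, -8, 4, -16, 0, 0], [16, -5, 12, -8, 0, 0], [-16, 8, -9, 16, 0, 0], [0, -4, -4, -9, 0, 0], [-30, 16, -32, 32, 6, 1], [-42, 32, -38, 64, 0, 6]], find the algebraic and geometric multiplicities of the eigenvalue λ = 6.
The characteristic polynomial is (x - 6)^2(x + 1)^2(x + 5)^2, so the factor x - 6 appears with exponent 2: the algebraic multiplicity is 2.

rank(A - 6I) = 5, so the eigenspace has dimension 6 - 5 = 1: the geometric multiplicity is 1.

Since 1 < 2, A is not diagonalizable.

algebraic multiplicity 2, geometric multiplicity 1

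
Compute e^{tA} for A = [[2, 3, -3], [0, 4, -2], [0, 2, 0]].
e^{tA} = [[e^{2*t}, 3*t*e^{2*t}, -3*t*e^{2*t}], [0, (2*t + 1)*e^{2*t}, -2*t*e^{2*t}], [0, 2*t*e^{2*t}, (1 - 2*t)*e^{2*t}]]

A has Jordan form J = [[2, 1, 0], [0, 2, 0], [0, 0, 2]] with A = PJP^{-1}, so e^{tA} = P e^{tJ} P^{-1}.

For a Jordan block J_k(λ), e^{tJ_k(λ)} = e^{λt} · (I + tN + t^2 N^2/2! + ... + t^{k-1} N^{k-1}/(k-1)!) where N is the nilpotent superdiagonal part.

Assembling the blocks and conjugating back gives the entries of e^{tA} as shown above.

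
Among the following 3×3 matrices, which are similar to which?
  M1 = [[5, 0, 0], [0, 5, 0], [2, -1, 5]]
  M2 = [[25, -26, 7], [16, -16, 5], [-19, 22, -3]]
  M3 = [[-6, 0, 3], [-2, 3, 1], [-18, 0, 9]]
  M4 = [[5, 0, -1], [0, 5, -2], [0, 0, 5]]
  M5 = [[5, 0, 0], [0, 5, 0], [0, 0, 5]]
4 classes: {M1, M4}, {M2}, {M3}, {M5}

Characteristic polynomials: χ_{M1} = (x - 5)^3, χ_{M2} = (x - 2)^3, χ_{M3} = x(x - 3)^2, χ_{M4} = (x - 5)^3, χ_{M5} = (x - 5)^3.

{M1, M4}: invariant factors x - 5, (x - 5)^2.

{M2}: invariant factors (x - 2)^3.

{M3}: invariant factors x(x - 3)^2.

{M5}: invariant factors x - 5, x - 5, x - 5.

Matrices are similar if and only if their invariant-factor lists agree; the partition into similarity classes is {M1, M4}, {M2}, {M3}, {M5}.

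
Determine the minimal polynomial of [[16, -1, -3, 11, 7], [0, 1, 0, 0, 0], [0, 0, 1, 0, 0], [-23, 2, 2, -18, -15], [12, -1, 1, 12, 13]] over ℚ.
The characteristic polynomial factors as (x - 5)^2(x - 1)^3. The minimal polynomial is ∏(x - λ)^{k_λ} where k_λ is the size of the largest Jordan block at λ.

For λ = 1: rank(A - I) = 3, and the largest Jordan block has size 2 (the smallest k with rank((A - I)^k) = rank((A - I)^(k+1))).
For λ = 5: rank(A - 5I) = 4, and the largest Jordan block has size 2 (the smallest k with rank((A - 5I)^k) = rank((A - 5I)^(k+1))).

So m_A(x) = (x - 5)^2(x - 1)^2.

m_A(x) = (x - 5)^2(x - 1)^2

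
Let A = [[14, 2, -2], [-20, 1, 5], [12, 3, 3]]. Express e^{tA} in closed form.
e^{tA} = [[(8*t + 1)*e^{6*t}, 2*t*e^{6*t}, -2*t*e^{6*t}], [-20*t*e^{6*t}, (1 - 5*t)*e^{6*t}, 5*t*e^{6*t}], [12*t*e^{6*t}, 3*t*e^{6*t}, (1 - 3*t)*e^{6*t}]]

A has Jordan form J = [[6, 1, 0], [0, 6, 0], [0, 0, 6]] with A = PJP^{-1}, so e^{tA} = P e^{tJ} P^{-1}.

For a Jordan block J_k(λ), e^{tJ_k(λ)} = e^{λt} · (I + tN + t^2 N^2/2! + ... + t^{k-1} N^{k-1}/(k-1)!) where N is the nilpotent superdiagonal part.

Assembling the blocks and conjugating back gives the entries of e^{tA} as shown above.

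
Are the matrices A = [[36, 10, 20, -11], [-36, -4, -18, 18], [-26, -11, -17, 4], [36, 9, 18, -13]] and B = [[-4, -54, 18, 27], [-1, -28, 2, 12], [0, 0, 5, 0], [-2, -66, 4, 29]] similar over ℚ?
Two matrices over a field are similar if and only if they have the same invariant factors.

Both A and B have characteristic polynomial (x - 5)^2(x + 4)^2 and minimal polynomial (x - 5)(x + 4)^2. Computing further, both have invariant factors x - 5, (x - 5)(x + 4)^2. Hence A and B are similar.

Yes.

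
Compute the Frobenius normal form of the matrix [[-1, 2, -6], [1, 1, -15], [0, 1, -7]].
R = [[0, 0, 0], [1, 0, -12], [0, 1, -7]]

The invariant factors of A (the non-unit diagonal entries of the Smith normal form of xI - A over ℚ[x]) are x(x + 3)(x + 4), each dividing the next. The characteristic polynomial is their product, x(x + 3)(x + 4).

The rational canonical form is the block-diagonal matrix of companion matrices C(f_i):
R = [[0, 0, 0], [1, 0, -12], [0, 1, -7]].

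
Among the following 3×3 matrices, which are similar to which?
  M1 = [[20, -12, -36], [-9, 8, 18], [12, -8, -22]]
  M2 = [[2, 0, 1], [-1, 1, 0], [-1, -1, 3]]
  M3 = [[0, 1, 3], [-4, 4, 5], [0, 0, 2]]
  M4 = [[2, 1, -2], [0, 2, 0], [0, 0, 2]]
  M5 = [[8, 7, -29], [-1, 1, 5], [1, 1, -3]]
2 classes: {M1, M4}, {M2, M3, M5}

Characteristic polynomials: χ_{M1} = (x - 2)^3, χ_{M2} = (x - 2)^3, χ_{M3} = (x - 2)^3, χ_{M4} = (x - 2)^3, χ_{M5} = (x - 2)^3.

{M1, M4}: invariant factors x - 2, (x - 2)^2.

{M2, M3, M5}: invariant factors (x - 2)^3.

Matrices are similar if and only if their invariant-factor lists agree; the partition into similarity classes is {M1, M4}, {M2, M3, M5}.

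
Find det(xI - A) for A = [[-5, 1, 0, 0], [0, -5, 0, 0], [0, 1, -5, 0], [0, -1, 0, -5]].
χ_A(x) = (x + 5)^4

xI - A = [[x + 5, -1, 0, 0], [0, x + 5, 0, 0], [0, -1, x + 5, 0], [0, 1, 0, x + 5]].

Expanding det(xI - A) along the first row:
det(xI - A) = + (x + 5)·det([[x + 5, 0, 0], [-1, x + 5, 0], [1, 0, x + 5]]) - (-1)·det([[0, 0, 0], [0, x + 5, 0], [0, 0, x + 5]]) + (0)·det([[0, x + 5, 0], [0, -1, 0], [0, 1, x + 5]]) - (0)·det([[0, x + 5, 0], [0, -1, x + 5], [0, 1, 0]]).

Evaluating gives χ_A(x) = x^4 + 20x^3 + 150x^2 + 500x + 625 = (x + 5)^4.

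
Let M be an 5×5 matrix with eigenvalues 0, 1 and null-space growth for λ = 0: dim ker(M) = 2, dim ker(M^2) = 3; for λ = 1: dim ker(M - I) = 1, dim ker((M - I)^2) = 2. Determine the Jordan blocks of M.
λ = 0: successive nullity increments [2, 1] count blocks of size ≥ k; block sizes are [2, 1].
λ = 1: successive nullity increments [1, 1] count blocks of size ≥ k; block sizes are [2].

Jordan blocks: (0, 2), (0, 1), (1, 2)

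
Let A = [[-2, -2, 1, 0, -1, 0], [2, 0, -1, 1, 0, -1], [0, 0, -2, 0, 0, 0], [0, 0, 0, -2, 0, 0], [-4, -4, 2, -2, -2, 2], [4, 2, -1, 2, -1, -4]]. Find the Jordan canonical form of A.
J = [[-2, 1, 0, 0, 0, 0], [0, -2, 1, 0, 0, 0], [0, 0, -2, 0, 0, 0], [0, 0, 0, -2, 0, 0], [0, 0, 0, 0, -2, 0], [0, 0, 0, 0, 0, -2]]

The characteristic polynomial is det(xI - A) = (x + 2)^6, so the eigenvalues are -2 (algebraic multiplicity 6).

For λ = -2: rank(A + 2I) = 2, rank((A + 2I)^2) = 1, rank((A + 2I)^3) = 0. The eigenspace has dimension 6 - 2 = 4, so there are 4 Jordan blocks; the rank sequence gives block sizes [3, 1, 1, 1].

Assembling the blocks gives the Jordan form J above.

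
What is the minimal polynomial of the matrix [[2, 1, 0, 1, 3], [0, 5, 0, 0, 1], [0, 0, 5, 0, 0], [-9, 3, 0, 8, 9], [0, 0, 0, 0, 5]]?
m_A(x) = (x - 5)^3

The characteristic polynomial factors as (x - 5)^5. The minimal polynomial is ∏(x - λ)^{k_λ} where k_λ is the size of the largest Jordan block at λ.

For λ = 5: rank(A - 5I) = 2, and the largest Jordan block has size 3 (the smallest k with rank((A - 5I)^k) = rank((A - 5I)^(k+1))).

So m_A(x) = (x - 5)^3.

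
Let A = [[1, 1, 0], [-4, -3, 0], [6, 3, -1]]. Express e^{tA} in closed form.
A has Jordan form J = [[-1, 1, 0], [0, -1, 0], [0, 0, -1]] with A = PJP^{-1}, so e^{tA} = P e^{tJ} P^{-1}.

For a Jordan block J_k(λ), e^{tJ_k(λ)} = e^{λt} · (I + tN + t^2 N^2/2! + ... + t^{k-1} N^{k-1}/(k-1)!) where N is the nilpotent superdiagonal part.

Assembling the blocks and conjugating back gives the entries of e^{tA} as shown above.

e^{tA} = [[(2*t + 1)*e^{-t}, t*e^{-t}, 0], [-4*t*e^{-t}, (1 - 2*t)*e^{-t}, 0], [6*t*e^{-t}, 3*t*e^{-t}, e^{-t}]]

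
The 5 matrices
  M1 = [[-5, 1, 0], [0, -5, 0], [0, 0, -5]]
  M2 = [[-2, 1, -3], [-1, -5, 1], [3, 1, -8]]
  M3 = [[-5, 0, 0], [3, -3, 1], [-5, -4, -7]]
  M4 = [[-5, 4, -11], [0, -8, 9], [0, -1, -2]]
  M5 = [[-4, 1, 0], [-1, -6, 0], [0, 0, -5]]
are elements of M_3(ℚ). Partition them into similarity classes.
Characteristic polynomials: χ_{M1} = (x + 5)^3, χ_{M2} = (x + 5)^3, χ_{M3} = (x + 5)^3, χ_{M4} = (x + 5)^3, χ_{M5} = (x + 5)^3.

{M1, M5}: invariant factors x + 5, (x + 5)^2.

{M2, M3, M4}: invariant factors (x + 5)^3.

Matrices are similar if and only if their invariant-factor lists agree; the partition into similarity classes is {M1, M5}, {M2, M3, M4}.

2 classes: {M1, M5}, {M2, M3, M4}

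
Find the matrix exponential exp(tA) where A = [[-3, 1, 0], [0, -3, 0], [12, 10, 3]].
A has Jordan form J = [[-3, 1, 0], [0, -3, 0], [0, 0, 3]] with A = PJP^{-1}, so e^{tA} = P e^{tJ} P^{-1}.

For a Jordan block J_k(λ), e^{tJ_k(λ)} = e^{λt} · (I + tN + t^2 N^2/2! + ... + t^{k-1} N^{k-1}/(k-1)!) where N is the nilpotent superdiagonal part.

Assembling the blocks and conjugating back gives the entries of e^{tA} as shown above.

e^{tA} = [[e^{-3*t}, t*e^{-3*t}, 0], [0, e^{-3*t}, 0], [4*sinh(3*t), 2*(-t + e^{6*t} - 1)*e^{-3*t}, e^{3*t}]]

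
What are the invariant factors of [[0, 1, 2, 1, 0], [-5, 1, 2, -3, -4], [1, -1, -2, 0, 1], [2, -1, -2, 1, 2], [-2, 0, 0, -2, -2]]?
x, x^2(x + 1)^2

The Jordan structure of A has elementary divisors (x + 1)^2, x^2, x. Arranging the block sizes at each eigenvalue in decreasing order and taking row products gives the invariant factors.

Invariant factors (smallest first, each dividing the next): x, x^2(x + 1)^2.

Check: the last factor x^2(x + 1)^2 is the minimal polynomial, and the product x^3(x + 1)^2 is the characteristic polynomial.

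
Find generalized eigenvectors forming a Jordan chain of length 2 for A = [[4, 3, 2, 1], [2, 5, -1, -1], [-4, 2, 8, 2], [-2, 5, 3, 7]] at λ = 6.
v_1 = [[0, 1, -1, 0]]^T, v_2 = [[1, 0, 0, 2]]^T

We seek v_1 ∈ ker((A - 6I)^2) \ ker(A - 6I), then set v_{i+1} = (A - 6I) v_i.

One such chain is v_1 = [[0, 1, -1, 0]]^T, v_2 = [[1, 0, 0, 2]]^T. Check: (A - 6I) v_2 = [[0, 0, 0, 0]]^T = 0.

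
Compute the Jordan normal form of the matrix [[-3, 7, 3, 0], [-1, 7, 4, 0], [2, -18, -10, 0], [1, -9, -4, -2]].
J = [[-2, 1, 0, 0], [0, -2, 1, 0], [0, 0, -2, 0], [0, 0, 0, -2]]

The characteristic polynomial is det(xI - A) = (x + 2)^4, so the eigenvalues are -2 (algebraic multiplicity 4).

For λ = -2: rank(A + 2I) = 2, rank((A + 2I)^2) = 1, rank((A + 2I)^3) = 0. The eigenspace has dimension 4 - 2 = 2, so there are 2 Jordan blocks; the rank sequence gives block sizes [3, 1].

Assembling the blocks gives the Jordan form J above.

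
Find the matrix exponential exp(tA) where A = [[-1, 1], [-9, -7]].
A has Jordan form J = [[-4, 1], [0, -4]] with A = PJP^{-1}, so e^{tA} = P e^{tJ} P^{-1}.

For a Jordan block J_k(λ), e^{tJ_k(λ)} = e^{λt} · (I + tN + t^2 N^2/2! + ... + t^{k-1} N^{k-1}/(k-1)!) where N is the nilpotent superdiagonal part.

Assembling the blocks and conjugating back gives the entries of e^{tA} as shown above.

e^{tA} = [[(3*t + 1)*e^{-4*t}, t*e^{-4*t}], [-9*t*e^{-4*t}, (1 - 3*t)*e^{-4*t}]]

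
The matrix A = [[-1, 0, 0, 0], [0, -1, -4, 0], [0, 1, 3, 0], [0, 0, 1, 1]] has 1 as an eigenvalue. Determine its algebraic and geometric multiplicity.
algebraic multiplicity 3, geometric multiplicity 1

The characteristic polynomial is (x - 1)^3(x + 1), so the factor x - 1 appears with exponent 3: the algebraic multiplicity is 3.

rank(A - I) = 3, so the eigenspace has dimension 4 - 3 = 1: the geometric multiplicity is 1.

Since 1 < 3, A is not diagonalizable.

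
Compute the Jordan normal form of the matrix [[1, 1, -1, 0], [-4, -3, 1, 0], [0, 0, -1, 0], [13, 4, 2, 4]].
J = [[-1, 1, 0, 0], [0, -1, 1, 0], [0, 0, -1, 0], [0, 0, 0, 4]]

The characteristic polynomial is det(xI - A) = (x - 4)(x + 1)^3, so the eigenvalues are -1 (algebraic multiplicity 3), 4 (algebraic multiplicity 1).

For λ = -1: rank(A + I) = 3, rank((A + I)^2) = 2, rank((A + I)^3) = 1. The eigenspace has dimension 4 - 3 = 1, so there is 1 Jordan block; the rank sequence gives block sizes [3].

For λ = 4: algebraic multiplicity 1 gives one 1×1 block.

Assembling the blocks gives the Jordan form J above.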